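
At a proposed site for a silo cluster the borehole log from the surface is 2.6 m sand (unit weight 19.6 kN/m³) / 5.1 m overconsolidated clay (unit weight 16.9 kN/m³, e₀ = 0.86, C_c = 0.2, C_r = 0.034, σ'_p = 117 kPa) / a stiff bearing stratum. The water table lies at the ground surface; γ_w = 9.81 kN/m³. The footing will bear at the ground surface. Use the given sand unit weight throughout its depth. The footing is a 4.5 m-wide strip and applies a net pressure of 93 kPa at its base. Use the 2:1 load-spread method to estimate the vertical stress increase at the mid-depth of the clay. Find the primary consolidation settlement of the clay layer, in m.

S_c ≈ 0.028 m

Mid-depth of clay below the ground surface: z = 2.6 + 5.1/2 = 5.15 m.
Total vertical stress at mid-clay: σ_v = 19.6×2.6 + 16.9×2.55 = 94.055 kPa.
Pore pressure: u = 9.81×(5.15 − 0) = 50.522 kPa.
Initial effective stress: σ'_0 = σ_v − u = 94.055 − 50.522 = 43.533 kPa.
Stress increase at mid-clay by the 2:1 spreading method:
Δσ = qB/(B+z) = 93×4.5/(4.5+5.15) = 43.368 kPa
Final effective stress: σ'_f = 43.533 + 43.368 = 86.901 kPa.
σ'_f = 86.901 ≤ σ'_p = 117 kPa, so the clay remains overconsolidated and only the recompression index applies:
S_c = C_r·H/(1+e₀)·log₁₀(σ'_f/σ'_0) = 0.034×5.1/1.86×log₁₀(86.901/43.533)
    = 0.093225 × 0.30021 = 0.02799 m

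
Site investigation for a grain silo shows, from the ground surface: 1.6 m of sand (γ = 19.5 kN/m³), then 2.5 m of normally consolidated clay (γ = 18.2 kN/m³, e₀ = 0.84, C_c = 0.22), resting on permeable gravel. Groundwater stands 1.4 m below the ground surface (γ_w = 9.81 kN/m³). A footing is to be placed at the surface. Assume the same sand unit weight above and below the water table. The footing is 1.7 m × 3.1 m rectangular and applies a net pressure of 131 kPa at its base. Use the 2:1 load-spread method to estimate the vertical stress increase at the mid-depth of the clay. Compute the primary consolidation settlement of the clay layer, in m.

S_c ≈ 0.0644 m

Mid-depth of clay below the ground surface: z = 1.6 + 2.5/2 = 2.85 m.
Total vertical stress at mid-clay: σ_v = 19.5×1.6 + 18.2×1.25 = 53.95 kPa.
Pore pressure: u = 9.81×(2.85 − 1.4) = 14.225 kPa.
Initial effective stress: σ'_0 = σ_v − u = 53.95 − 14.225 = 39.725 kPa.
Stress increase at mid-clay by the 2:1 spreading method:
Δσ = qBL/((B+z)(L+z)) = 131×1.7×3.1/((1.7+2.85)(3.1+2.85)) = 25.501 kPa
Final effective stress: σ'_f = σ'_0 + Δσ = 39.725 + 25.501 = 65.226 kPa.
Normally consolidated clay, so the full stress increment lies on the virgin compression line:
S_c = C_c·H/(1+e₀)·log₁₀(σ'_f/σ'_0) = 0.22×2.5/(1+0.84)×log₁₀(65.226/39.725)
    = 0.29891 × 0.21536 = 0.06437 m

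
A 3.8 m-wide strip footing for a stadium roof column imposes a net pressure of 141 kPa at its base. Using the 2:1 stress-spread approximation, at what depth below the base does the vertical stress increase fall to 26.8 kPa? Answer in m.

2:1 spreading — at depth z the loaded area has grown by z in each plan dimension:
qB/(B+z) = Δσ_z ⇒ z = qB/Δσ_z − B = 141×3.8/26.8 − 3.8 = 16.19 m

z ≈ 16.2 m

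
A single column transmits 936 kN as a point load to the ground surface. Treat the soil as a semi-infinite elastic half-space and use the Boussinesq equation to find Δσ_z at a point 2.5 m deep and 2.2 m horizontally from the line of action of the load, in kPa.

Boussinesq vertical stress below a point load on an elastic half-space:
Δσ_z = 3P/(2πz²) · [1 + (r/z)²]^(−5/2)
r/z = 2.2/2.5 = 0.88; [1+(r/z)²]^(−5/2) = 0.23844.
Δσ_z = 3×936/(2π×2.5²) × 0.23844 = 71.505 × 0.23844 = 17.05 kPa

Δσ_z ≈ 17 kPa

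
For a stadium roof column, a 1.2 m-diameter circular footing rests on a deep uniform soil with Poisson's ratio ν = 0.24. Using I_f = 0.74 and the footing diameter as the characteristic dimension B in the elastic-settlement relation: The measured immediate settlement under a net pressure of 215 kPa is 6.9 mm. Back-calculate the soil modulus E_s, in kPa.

S_e = q·B·(1−ν²)/E_s · I_f  ⇒  E_s = q·B·(1−ν²)·I_f / S_e.
E_s = 215 × 1.2 × 0.9424 × 0.74 / 0.0069 = 26080 kPa

E_s ≈ 26100 kPa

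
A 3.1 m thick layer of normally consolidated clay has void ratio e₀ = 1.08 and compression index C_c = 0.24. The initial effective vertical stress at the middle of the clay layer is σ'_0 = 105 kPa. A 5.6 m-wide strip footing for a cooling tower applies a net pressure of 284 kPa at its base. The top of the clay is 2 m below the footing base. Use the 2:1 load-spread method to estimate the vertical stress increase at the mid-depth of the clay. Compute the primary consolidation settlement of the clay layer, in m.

Mid-depth of clay below the footing base: z = 2 + 3.1/2 = 3.55 m.
Stress increase at mid-clay by the 2:1 spreading method:
Δσ = qB/(B+z) = 284×5.6/(5.6+3.55) = 173.81 kPa
Final effective stress: σ'_f = σ'_0 + Δσ = 105 + 173.81 = 278.81 kPa.
Normally consolidated clay, so the full stress increment lies on the virgin compression line:
S_c = C_c·H/(1+e₀)·log₁₀(σ'_f/σ'_0) = 0.24×3.1/(1+1.08)×log₁₀(278.81/105)
    = 0.35769 × 0.42412 = 0.1517 m

S_c ≈ 0.152 m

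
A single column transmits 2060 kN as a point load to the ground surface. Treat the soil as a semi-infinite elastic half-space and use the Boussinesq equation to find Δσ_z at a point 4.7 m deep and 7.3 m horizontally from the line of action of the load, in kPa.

Boussinesq vertical stress below a point load on an elastic half-space:
Δσ_z = 3P/(2πz²) · [1 + (r/z)²]^(−5/2)
r/z = 7.3/4.7 = 1.5532; [1+(r/z)²]^(−5/2) = 0.046489.
Δσ_z = 3×2060/(2π×4.7²) × 0.046489 = 44.526 × 0.046489 = 2.07 kPa

Δσ_z ≈ 2.07 kPa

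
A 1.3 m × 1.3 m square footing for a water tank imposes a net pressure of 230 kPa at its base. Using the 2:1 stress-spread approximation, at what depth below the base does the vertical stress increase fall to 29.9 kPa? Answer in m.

z ≈ 2.31 m

2:1 spreading — at depth z the loaded area has grown by z in each plan dimension:
qB²/(B+z)² = Δσ_z ⇒ z = B(√(q/Δσ_z) − 1) = 1.3×(√(230/29.9) − 1) = 2.306 m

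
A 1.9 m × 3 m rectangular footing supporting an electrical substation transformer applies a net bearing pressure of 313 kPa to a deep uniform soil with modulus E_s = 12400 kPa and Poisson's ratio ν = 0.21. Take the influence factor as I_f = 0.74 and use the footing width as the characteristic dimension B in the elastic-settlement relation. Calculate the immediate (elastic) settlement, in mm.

S_e ≈ 33.9 mm

Immediate (elastic) settlement: S_e = q·B·(1−ν²)/E_s · I_f.
S_e = 313 × 1.9 × (1 − 0.21²) / 12400 × 0.74
    = 313 × 1.9 × 0.9559 / 12400 × 0.74
    = 0.03393 m = 33.93 mm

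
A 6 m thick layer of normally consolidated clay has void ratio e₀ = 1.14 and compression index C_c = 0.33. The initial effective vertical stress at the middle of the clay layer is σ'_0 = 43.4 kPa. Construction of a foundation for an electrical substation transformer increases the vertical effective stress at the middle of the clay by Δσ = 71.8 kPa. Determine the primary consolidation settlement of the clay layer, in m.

S_c ≈ 0.392 m

Final effective stress: σ'_f = σ'_0 + Δσ = 43.4 + 71.8 = 115.2 kPa.
Normally consolidated clay, so the full stress increment lies on the virgin compression line:
S_c = C_c·H/(1+e₀)·log₁₀(σ'_f/σ'_0) = 0.33×6/(1+1.14)×log₁₀(115.2/43.4)
    = 0.92523 × 0.42396 = 0.3923 m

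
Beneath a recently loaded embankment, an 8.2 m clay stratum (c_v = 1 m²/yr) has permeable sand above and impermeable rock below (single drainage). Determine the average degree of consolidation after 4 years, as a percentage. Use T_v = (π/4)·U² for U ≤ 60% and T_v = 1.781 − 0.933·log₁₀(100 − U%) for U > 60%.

U ≈ 27.5 %

Drainage path length: H_d = H = 8.2 m (single drainage).
T_v = c_v·t/H_d² = 1×4/8.2² = 0.059488.
T_v = 0.059488 corresponds to the U ≤ 60% branch:
U = √(4T_v/π) = 0.2752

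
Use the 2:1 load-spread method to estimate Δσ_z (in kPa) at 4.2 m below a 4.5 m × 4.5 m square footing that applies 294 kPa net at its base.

Δσ_z ≈ 78.7 kPa

By the 2:1 method the load spreads at 1 horizontal : 2 vertical, so at depth z the loaded area has grown by z in each plan dimension:
Δσ = qBL/((B+z)(L+z)) = 294×4.5×4.5/((4.5+4.2)(4.5+4.2)) = 78.656 kPa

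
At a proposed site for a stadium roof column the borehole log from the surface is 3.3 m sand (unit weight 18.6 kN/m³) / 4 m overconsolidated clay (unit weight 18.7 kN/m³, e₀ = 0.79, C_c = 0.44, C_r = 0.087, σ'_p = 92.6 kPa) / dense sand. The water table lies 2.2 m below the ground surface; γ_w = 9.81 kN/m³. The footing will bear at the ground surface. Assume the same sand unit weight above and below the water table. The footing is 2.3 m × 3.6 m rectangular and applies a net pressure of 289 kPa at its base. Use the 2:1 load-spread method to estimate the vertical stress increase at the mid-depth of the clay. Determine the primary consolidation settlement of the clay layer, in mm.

Mid-depth of clay below the ground surface: z = 3.3 + 4/2 = 5.3 m.
Total vertical stress at mid-clay: σ_v = 18.6×3.3 + 18.7×2 = 98.78 kPa.
Pore pressure: u = 9.81×(5.3 − 2.2) = 30.411 kPa.
Initial effective stress: σ'_0 = σ_v − u = 98.78 − 30.411 = 68.369 kPa.
Stress increase at mid-clay by the 2:1 spreading method:
Δσ = qBL/((B+z)(L+z)) = 289×2.3×3.6/((2.3+5.3)(3.6+5.3)) = 35.377 kPa
Final effective stress: σ'_f = 68.369 + 35.377 = 103.75 kPa.
σ'_f = 103.75 > σ'_p = 92.6 kPa, so the stress path crosses the preconsolidation pressure — recompression up to σ'_p, then virgin compression beyond:
S_c = H/(1+e₀)·[C_r·log₁₀(σ'_p/σ'_0) + C_c·log₁₀(σ'_f/σ'_p)]
    = 4/1.79 × [0.087×log₁₀(92.6/68.369) + 0.44×log₁₀(103.75/92.6)]
    = 2.2346 × [0.011462 + 0.021726] = 0.07416 m

S_c ≈ 74.2 mm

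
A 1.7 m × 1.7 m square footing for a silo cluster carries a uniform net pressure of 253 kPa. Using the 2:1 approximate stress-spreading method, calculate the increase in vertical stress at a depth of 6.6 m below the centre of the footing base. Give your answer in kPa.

By the 2:1 method the load spreads at 1 horizontal : 2 vertical, so at depth z the loaded area has grown by z in each plan dimension:
Δσ = qBL/((B+z)(L+z)) = 253×1.7×1.7/((1.7+6.6)(1.7+6.6)) = 10.614 kPa

Δσ_z ≈ 10.6 kPa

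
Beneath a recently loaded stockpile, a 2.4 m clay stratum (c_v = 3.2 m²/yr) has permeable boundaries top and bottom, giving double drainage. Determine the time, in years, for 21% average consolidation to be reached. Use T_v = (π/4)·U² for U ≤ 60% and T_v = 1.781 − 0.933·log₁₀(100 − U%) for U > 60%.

Drainage path length: H_d = H/2 = 1.2 m (double drainage).
U ≤ 60%: T_v = (π/4)·U² = (π/4)×0.21² = 0.034636.
t = T_v·H_d²/c_v = 0.034636×1.2²/3.2 = 0.01559 years.

t ≈ 0.0156 years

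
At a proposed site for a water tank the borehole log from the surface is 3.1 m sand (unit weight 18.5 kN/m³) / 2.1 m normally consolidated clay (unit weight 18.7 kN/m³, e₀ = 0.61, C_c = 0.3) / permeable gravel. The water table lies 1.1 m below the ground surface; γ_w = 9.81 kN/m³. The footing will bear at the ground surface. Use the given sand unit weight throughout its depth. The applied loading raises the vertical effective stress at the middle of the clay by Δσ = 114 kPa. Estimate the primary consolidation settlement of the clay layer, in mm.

S_c ≈ 209 mm

Mid-depth of clay below the ground surface: z = 3.1 + 2.1/2 = 4.15 m.
Total vertical stress at mid-clay: σ_v = 18.5×3.1 + 18.7×1.05 = 76.985 kPa.
Pore pressure: u = 9.81×(4.15 − 1.1) = 29.921 kPa.
Initial effective stress: σ'_0 = σ_v − u = 76.985 − 29.921 = 47.064 kPa.
Final effective stress: σ'_f = σ'_0 + Δσ = 47.064 + 114 = 161.06 kPa.
Normally consolidated clay, so the full stress increment lies on the virgin compression line:
S_c = C_c·H/(1+e₀)·log₁₀(σ'_f/σ'_0) = 0.3×2.1/(1+0.61)×log₁₀(161.06/47.064)
    = 0.3913 × 0.5343 = 0.2091 m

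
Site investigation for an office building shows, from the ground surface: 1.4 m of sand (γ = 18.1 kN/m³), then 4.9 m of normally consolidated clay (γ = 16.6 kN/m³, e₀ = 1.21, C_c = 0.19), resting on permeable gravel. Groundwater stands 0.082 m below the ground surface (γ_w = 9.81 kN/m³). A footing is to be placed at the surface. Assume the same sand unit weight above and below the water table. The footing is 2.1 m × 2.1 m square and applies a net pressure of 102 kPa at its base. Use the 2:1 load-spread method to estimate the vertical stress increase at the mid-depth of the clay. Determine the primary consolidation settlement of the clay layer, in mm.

Mid-depth of clay below the ground surface: z = 1.4 + 4.9/2 = 3.85 m.
Total vertical stress at mid-clay: σ_v = 18.1×1.4 + 16.6×2.45 = 66.01 kPa.
Pore pressure: u = 9.81×(3.85 − 0.082) = 36.964 kPa.
Initial effective stress: σ'_0 = σ_v − u = 66.01 − 36.964 = 29.046 kPa.
Stress increase at mid-clay by the 2:1 spreading method:
Δσ = qBL/((B+z)(L+z)) = 102×2.1×2.1/((2.1+3.85)(2.1+3.85)) = 12.706 kPa
Final effective stress: σ'_f = σ'_0 + Δσ = 29.046 + 12.706 = 41.752 kPa.
Normally consolidated clay, so the full stress increment lies on the virgin compression line:
S_c = C_c·H/(1+e₀)·log₁₀(σ'_f/σ'_0) = 0.19×4.9/(1+1.21)×log₁₀(41.752/29.046)
    = 0.42127 × 0.15759 = 0.06639 m

S_c ≈ 66.4 mm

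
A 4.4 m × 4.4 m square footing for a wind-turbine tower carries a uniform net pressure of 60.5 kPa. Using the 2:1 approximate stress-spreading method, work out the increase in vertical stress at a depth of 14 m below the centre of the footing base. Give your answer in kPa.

By the 2:1 method the load spreads at 1 horizontal : 2 vertical, so at depth z the loaded area has grown by z in each plan dimension:
Δσ = qBL/((B+z)(L+z)) = 60.5×4.4×4.4/((4.4+14)(4.4+14)) = 3.4596 kPa

Δσ_z ≈ 3.46 kPa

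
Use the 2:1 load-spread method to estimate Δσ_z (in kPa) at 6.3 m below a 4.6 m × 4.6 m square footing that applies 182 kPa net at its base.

By the 2:1 method the load spreads at 1 horizontal : 2 vertical, so at depth z the loaded area has grown by z in each plan dimension:
Δσ = qBL/((B+z)(L+z)) = 182×4.6×4.6/((4.6+6.3)(4.6+6.3)) = 32.414 kPa

Δσ_z ≈ 32.4 kPa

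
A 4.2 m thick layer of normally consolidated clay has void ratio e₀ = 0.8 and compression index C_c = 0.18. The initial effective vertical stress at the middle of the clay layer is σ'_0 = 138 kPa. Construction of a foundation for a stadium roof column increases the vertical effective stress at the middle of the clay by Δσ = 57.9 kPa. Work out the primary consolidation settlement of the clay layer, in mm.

Final effective stress: σ'_f = σ'_0 + Δσ = 138 + 57.9 = 195.9 kPa.
Normally consolidated clay, so the full stress increment lies on the virgin compression line:
S_c = C_c·H/(1+e₀)·log₁₀(σ'_f/σ'_0) = 0.18×4.2/(1+0.8)×log₁₀(195.9/138)
    = 0.42 × 0.15216 = 0.06391 m

S_c ≈ 63.9 mm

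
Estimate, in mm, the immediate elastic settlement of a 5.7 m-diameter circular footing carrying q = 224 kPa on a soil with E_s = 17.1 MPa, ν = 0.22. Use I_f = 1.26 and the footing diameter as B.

Immediate (elastic) settlement: S_e = q·B·(1−ν²)/E_s · I_f.
E_s = 17.1 MPa = 17100 kPa.
S_e = 224 × 5.7 × (1 − 0.22²) / 17100 × 1.26
    = 224 × 5.7 × 0.9516 / 17100 × 1.26
    = 0.08953 m = 89.53 mm

S_e ≈ 89.5 mm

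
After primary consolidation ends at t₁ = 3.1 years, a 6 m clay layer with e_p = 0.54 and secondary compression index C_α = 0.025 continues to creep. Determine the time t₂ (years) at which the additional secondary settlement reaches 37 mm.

S_s = C_α·H/(1+e_p)·log₁₀(t₂/t₁) ⇒ log₁₀(t₂/t₁) = S_s·(1+e_p)/(C_α·H).
log₁₀(t₂/t₁) = 0.037 × (1+0.54) / (0.025×6) = 0.3799
t₂ = t₁ × 10^0.3799 = 3.1 × 2.398 = 7.434 years

t₂ ≈ 7.43 years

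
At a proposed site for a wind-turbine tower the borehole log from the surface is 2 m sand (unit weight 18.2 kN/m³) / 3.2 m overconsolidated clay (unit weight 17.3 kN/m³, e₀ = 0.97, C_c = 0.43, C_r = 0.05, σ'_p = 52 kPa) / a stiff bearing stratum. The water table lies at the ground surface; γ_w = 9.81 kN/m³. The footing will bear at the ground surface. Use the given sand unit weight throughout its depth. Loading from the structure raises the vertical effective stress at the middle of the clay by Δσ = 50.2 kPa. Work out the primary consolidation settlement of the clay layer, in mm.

S_c ≈ 148 mm

Mid-depth of clay below the ground surface: z = 2 + 3.2/2 = 3.6 m.
Total vertical stress at mid-clay: σ_v = 18.2×2 + 17.3×1.6 = 64.08 kPa.
Pore pressure: u = 9.81×(3.6 − 0) = 35.316 kPa.
Initial effective stress: σ'_0 = σ_v − u = 64.08 − 35.316 = 28.764 kPa.
Final effective stress: σ'_f = 28.764 + 50.2 = 78.964 kPa.
σ'_f = 78.964 > σ'_p = 52 kPa, so the stress path crosses the preconsolidation pressure — recompression up to σ'_p, then virgin compression beyond:
S_c = H/(1+e₀)·[C_r·log₁₀(σ'_p/σ'_0) + C_c·log₁₀(σ'_f/σ'_p)]
    = 3.2/1.97 × [0.05×log₁₀(52/28.764) + 0.43×log₁₀(78.964/52)]
    = 1.6244 × [0.012858 + 0.078013] = 0.1476 m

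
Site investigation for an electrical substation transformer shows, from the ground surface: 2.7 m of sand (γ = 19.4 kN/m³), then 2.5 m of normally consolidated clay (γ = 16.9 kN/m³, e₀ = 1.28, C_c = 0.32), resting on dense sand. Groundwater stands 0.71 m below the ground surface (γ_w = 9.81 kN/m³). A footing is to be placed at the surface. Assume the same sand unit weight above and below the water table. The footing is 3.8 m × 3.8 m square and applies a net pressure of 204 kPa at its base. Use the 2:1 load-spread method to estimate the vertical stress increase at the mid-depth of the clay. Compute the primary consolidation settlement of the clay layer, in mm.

S_c ≈ 118 mm

Mid-depth of clay below the ground surface: z = 2.7 + 2.5/2 = 3.95 m.
Total vertical stress at mid-clay: σ_v = 19.4×2.7 + 16.9×1.25 = 73.505 kPa.
Pore pressure: u = 9.81×(3.95 − 0.71) = 31.784 kPa.
Initial effective stress: σ'_0 = σ_v − u = 73.505 − 31.784 = 41.721 kPa.
Stress increase at mid-clay by the 2:1 spreading method:
Δσ = qBL/((B+z)(L+z)) = 204×3.8×3.8/((3.8+3.95)(3.8+3.95)) = 49.045 kPa
Final effective stress: σ'_f = σ'_0 + Δσ = 41.721 + 49.045 = 90.766 kPa.
Normally consolidated clay, so the full stress increment lies on the virgin compression line:
S_c = C_c·H/(1+e₀)·log₁₀(σ'_f/σ'_0) = 0.32×2.5/(1+1.28)×log₁₀(90.766/41.721)
    = 0.35088 × 0.33757 = 0.1184 m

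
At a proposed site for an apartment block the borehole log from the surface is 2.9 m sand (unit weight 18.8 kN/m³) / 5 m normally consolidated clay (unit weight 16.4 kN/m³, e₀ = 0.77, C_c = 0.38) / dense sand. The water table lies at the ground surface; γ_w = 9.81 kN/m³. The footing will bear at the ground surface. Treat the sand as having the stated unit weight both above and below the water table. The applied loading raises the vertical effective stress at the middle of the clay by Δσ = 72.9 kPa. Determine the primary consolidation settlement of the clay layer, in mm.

S_c ≈ 465 mm

Mid-depth of clay below the ground surface: z = 2.9 + 5/2 = 5.4 m.
Total vertical stress at mid-clay: σ_v = 18.8×2.9 + 16.4×2.5 = 95.52 kPa.
Pore pressure: u = 9.81×(5.4 − 0) = 52.974 kPa.
Initial effective stress: σ'_0 = σ_v − u = 95.52 − 52.974 = 42.546 kPa.
Final effective stress: σ'_f = σ'_0 + Δσ = 42.546 + 72.9 = 115.45 kPa.
Normally consolidated clay, so the full stress increment lies on the virgin compression line:
S_c = C_c·H/(1+e₀)·log₁₀(σ'_f/σ'_0) = 0.38×5/(1+0.77)×log₁₀(115.45/42.546)
    = 1.0734 × 0.43354 = 0.4654 m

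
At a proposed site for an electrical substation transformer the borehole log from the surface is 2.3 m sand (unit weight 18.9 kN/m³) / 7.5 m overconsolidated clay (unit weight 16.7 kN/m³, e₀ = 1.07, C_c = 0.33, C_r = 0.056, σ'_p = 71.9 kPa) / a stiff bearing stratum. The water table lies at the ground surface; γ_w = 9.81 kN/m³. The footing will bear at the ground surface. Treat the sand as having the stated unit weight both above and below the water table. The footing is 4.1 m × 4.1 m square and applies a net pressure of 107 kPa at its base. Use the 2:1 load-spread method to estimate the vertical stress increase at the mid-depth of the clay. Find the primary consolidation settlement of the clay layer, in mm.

Mid-depth of clay below the ground surface: z = 2.3 + 7.5/2 = 6.05 m.
Total vertical stress at mid-clay: σ_v = 18.9×2.3 + 16.7×3.75 = 106.09 kPa.
Pore pressure: u = 9.81×(6.05 − 0) = 59.351 kPa.
Initial effective stress: σ'_0 = σ_v − u = 106.09 − 59.351 = 46.739 kPa.
Stress increase at mid-clay by the 2:1 spreading method:
Δσ = qBL/((B+z)(L+z)) = 107×4.1×4.1/((4.1+6.05)(4.1+6.05)) = 17.459 kPa
Final effective stress: σ'_f = 46.739 + 17.459 = 64.198 kPa.
σ'_f = 64.198 ≤ σ'_p = 71.9 kPa, so the clay remains overconsolidated and only the recompression index applies:
S_c = C_r·H/(1+e₀)·log₁₀(σ'_f/σ'_0) = 0.056×7.5/2.07×log₁₀(64.198/46.739)
    = 0.2029 × 0.13784 = 0.02797 m

S_c ≈ 28 mm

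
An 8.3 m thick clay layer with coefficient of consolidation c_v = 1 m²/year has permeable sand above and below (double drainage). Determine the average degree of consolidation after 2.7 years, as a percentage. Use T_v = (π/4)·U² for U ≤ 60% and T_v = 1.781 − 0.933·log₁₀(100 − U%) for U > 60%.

Drainage path length: H_d = H/2 = 4.15 m (double drainage).
T_v = c_v·t/H_d² = 1×2.7/4.15² = 0.15677.
T_v = 0.15677 corresponds to the U ≤ 60% branch:
U = √(4T_v/π) = 0.4468

U ≈ 44.7 %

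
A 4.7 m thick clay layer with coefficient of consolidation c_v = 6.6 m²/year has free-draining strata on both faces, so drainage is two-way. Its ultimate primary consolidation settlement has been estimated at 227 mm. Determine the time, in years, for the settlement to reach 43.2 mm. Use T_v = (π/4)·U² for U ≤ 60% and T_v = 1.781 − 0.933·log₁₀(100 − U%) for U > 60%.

Drainage path length: H_d = H/2 = 2.35 m (double drainage).
U = S(t)/S_ult = 43.2/227 = 0.1903.
U ≤ 60%: T_v = (π/4)·U² = (π/4)×0.19031² = 0.028445.
t = T_v·H_d²/c_v = 0.028445×2.35²/6.6 = 0.0238 years.

t ≈ 0.0238 years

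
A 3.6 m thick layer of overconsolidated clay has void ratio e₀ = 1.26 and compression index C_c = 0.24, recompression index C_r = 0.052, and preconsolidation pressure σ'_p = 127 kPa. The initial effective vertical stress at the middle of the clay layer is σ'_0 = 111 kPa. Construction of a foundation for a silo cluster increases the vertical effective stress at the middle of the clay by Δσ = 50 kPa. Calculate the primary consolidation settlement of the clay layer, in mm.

Final effective stress: σ'_f = 111 + 50 = 161 kPa.
σ'_f = 161 > σ'_p = 127 kPa, so the stress path crosses the preconsolidation pressure — recompression up to σ'_p, then virgin compression beyond:
S_c = H/(1+e₀)·[C_r·log₁₀(σ'_p/σ'_0) + C_c·log₁₀(σ'_f/σ'_p)]
    = 3.6/2.26 × [0.052×log₁₀(127/111) + 0.24×log₁₀(161/127)]
    = 1.5929 × [0.003041 + 0.024725] = 0.04423 m

S_c ≈ 44.2 mm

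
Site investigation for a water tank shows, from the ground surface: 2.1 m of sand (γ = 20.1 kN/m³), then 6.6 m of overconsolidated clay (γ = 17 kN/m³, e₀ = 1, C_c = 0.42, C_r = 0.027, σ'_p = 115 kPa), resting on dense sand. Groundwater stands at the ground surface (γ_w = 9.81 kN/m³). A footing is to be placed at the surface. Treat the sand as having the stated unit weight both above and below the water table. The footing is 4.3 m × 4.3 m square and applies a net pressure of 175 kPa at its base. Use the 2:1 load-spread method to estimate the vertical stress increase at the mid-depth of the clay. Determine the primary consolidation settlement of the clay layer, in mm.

Mid-depth of clay below the ground surface: z = 2.1 + 6.6/2 = 5.4 m.
Total vertical stress at mid-clay: σ_v = 20.1×2.1 + 17×3.3 = 98.31 kPa.
Pore pressure: u = 9.81×(5.4 − 0) = 52.974 kPa.
Initial effective stress: σ'_0 = σ_v − u = 98.31 − 52.974 = 45.336 kPa.
Stress increase at mid-clay by the 2:1 spreading method:
Δσ = qBL/((B+z)(L+z)) = 175×4.3×4.3/((4.3+5.4)(4.3+5.4)) = 34.39 kPa
Final effective stress: σ'_f = 45.336 + 34.39 = 79.726 kPa.
σ'_f = 79.726 ≤ σ'_p = 115 kPa, so the clay remains overconsolidated and only the recompression index applies:
S_c = C_r·H/(1+e₀)·log₁₀(σ'_f/σ'_0) = 0.027×6.6/2×log₁₀(79.726/45.336)
    = 0.0891 × 0.24516 = 0.02184 m

S_c ≈ 21.8 mm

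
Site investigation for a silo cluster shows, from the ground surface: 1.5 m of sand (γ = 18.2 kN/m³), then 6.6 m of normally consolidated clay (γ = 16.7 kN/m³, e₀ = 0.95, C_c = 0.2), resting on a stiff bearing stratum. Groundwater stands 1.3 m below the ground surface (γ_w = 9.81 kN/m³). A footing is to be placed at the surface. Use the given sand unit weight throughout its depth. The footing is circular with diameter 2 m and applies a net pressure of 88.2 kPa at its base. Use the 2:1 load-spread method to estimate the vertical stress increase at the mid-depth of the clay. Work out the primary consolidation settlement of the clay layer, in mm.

S_c ≈ 43.3 mm

Mid-depth of clay below the ground surface: z = 1.5 + 6.6/2 = 4.8 m.
Total vertical stress at mid-clay: σ_v = 18.2×1.5 + 16.7×3.3 = 82.41 kPa.
Pore pressure: u = 9.81×(4.8 − 1.3) = 34.335 kPa.
Initial effective stress: σ'_0 = σ_v − u = 82.41 − 34.335 = 48.075 kPa.
Stress increase at mid-clay by the 2:1 spreading method:
Δσ ≈ qD²/(D+z)² = 88.2×2²/(2+4.8)² = 7.6298 kPa
Final effective stress: σ'_f = σ'_0 + Δσ = 48.075 + 7.6298 = 55.705 kPa.
Normally consolidated clay, so the full stress increment lies on the virgin compression line:
S_c = C_c·H/(1+e₀)·log₁₀(σ'_f/σ'_0) = 0.2×6.6/(1+0.95)×log₁₀(55.705/48.075)
    = 0.67692 × 0.063975 = 0.04331 m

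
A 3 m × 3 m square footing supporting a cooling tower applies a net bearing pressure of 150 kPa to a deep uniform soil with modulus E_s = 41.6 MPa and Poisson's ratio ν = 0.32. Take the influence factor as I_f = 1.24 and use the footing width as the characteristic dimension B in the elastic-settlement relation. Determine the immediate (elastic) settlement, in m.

S_e ≈ 0.012 m

Immediate (elastic) settlement: S_e = q·B·(1−ν²)/E_s · I_f.
E_s = 41.6 MPa = 41600 kPa.
S_e = 150 × 3 × (1 − 0.32²) / 41600 × 1.24
    = 150 × 3 × 0.8976 / 41600 × 1.24
    = 0.01204 m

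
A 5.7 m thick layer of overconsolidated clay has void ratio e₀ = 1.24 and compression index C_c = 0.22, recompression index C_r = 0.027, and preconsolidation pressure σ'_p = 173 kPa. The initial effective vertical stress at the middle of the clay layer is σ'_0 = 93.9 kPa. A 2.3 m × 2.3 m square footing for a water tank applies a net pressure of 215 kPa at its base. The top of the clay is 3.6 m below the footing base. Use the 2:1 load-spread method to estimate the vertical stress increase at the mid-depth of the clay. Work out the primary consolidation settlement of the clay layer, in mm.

S_c ≈ 4.38 mm

Mid-depth of clay below the footing base: z = 3.6 + 5.7/2 = 6.45 m.
Stress increase at mid-clay by the 2:1 spreading method:
Δσ = qBL/((B+z)(L+z)) = 215×2.3×2.3/((2.3+6.45)(2.3+6.45)) = 14.855 kPa
Final effective stress: σ'_f = 93.9 + 14.855 = 108.76 kPa.
σ'_f = 108.76 ≤ σ'_p = 173 kPa, so the clay remains overconsolidated and only the recompression index applies:
S_c = C_r·H/(1+e₀)·log₁₀(σ'_f/σ'_0) = 0.027×5.7/2.24×log₁₀(108.76/93.9)
    = 0.068704 × 0.063804 = 0.004384 m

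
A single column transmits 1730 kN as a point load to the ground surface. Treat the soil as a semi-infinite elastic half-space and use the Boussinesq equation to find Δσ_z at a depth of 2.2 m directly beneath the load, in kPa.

Boussinesq vertical stress below a point load on an elastic half-space:
Δσ_z = 3P/(2πz²) · [1 + (r/z)²]^(−5/2)
r/z = 0/2.2 = 0; [1+(r/z)²]^(−5/2) = 1.
Δσ_z = 3×1730/(2π×2.2²) × 1 = 170.66 × 1 = 170.7 kPa

Δσ_z ≈ 171 kPa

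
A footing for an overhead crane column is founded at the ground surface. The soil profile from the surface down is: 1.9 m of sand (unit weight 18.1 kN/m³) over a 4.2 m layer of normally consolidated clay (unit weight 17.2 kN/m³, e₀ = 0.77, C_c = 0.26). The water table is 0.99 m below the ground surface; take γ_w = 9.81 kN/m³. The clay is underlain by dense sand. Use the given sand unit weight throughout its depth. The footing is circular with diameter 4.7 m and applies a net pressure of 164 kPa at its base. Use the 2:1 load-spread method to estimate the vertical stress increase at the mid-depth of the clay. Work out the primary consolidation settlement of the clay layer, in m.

S_c ≈ 0.207 m

Mid-depth of clay below the ground surface: z = 1.9 + 4.2/2 = 4 m.
Total vertical stress at mid-clay: σ_v = 18.1×1.9 + 17.2×2.1 = 70.51 kPa.
Pore pressure: u = 9.81×(4 − 0.99) = 29.528 kPa.
Initial effective stress: σ'_0 = σ_v − u = 70.51 − 29.528 = 40.982 kPa.
Stress increase at mid-clay by the 2:1 spreading method:
Δσ ≈ qD²/(D+z)² = 164×4.7²/(4.7+4)² = 47.863 kPa
Final effective stress: σ'_f = σ'_0 + Δσ = 40.982 + 47.863 = 88.845 kPa.
Normally consolidated clay, so the full stress increment lies on the virgin compression line:
S_c = C_c·H/(1+e₀)·log₁₀(σ'_f/σ'_0) = 0.26×4.2/(1+0.77)×log₁₀(88.845/40.982)
    = 0.61695 × 0.33604 = 0.2073 m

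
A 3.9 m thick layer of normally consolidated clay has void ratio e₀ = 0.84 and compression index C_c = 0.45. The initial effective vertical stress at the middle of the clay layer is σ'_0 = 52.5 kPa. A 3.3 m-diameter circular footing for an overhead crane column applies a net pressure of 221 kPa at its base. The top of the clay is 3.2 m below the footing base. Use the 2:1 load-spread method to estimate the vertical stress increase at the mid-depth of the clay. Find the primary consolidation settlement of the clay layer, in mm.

Mid-depth of clay below the footing base: z = 3.2 + 3.9/2 = 5.15 m.
Stress increase at mid-clay by the 2:1 spreading method:
Δσ ≈ qD²/(D+z)² = 221×3.3²/(3.3+5.15)² = 33.706 kPa
Final effective stress: σ'_f = σ'_0 + Δσ = 52.5 + 33.706 = 86.206 kPa.
Normally consolidated clay, so the full stress increment lies on the virgin compression line:
S_c = C_c·H/(1+e₀)·log₁₀(σ'_f/σ'_0) = 0.45×3.9/(1+0.84)×log₁₀(86.206/52.5)
    = 0.9538 × 0.21538 = 0.2054 m

S_c ≈ 205 mm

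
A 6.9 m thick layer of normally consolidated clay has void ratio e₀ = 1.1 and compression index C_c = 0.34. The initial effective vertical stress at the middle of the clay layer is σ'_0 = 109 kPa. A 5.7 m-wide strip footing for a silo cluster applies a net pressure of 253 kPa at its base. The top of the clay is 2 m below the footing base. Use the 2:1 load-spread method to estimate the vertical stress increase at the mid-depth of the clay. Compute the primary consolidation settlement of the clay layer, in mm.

S_c ≈ 380 mm

Mid-depth of clay below the footing base: z = 2 + 6.9/2 = 5.45 m.
Stress increase at mid-clay by the 2:1 spreading method:
Δσ = qB/(B+z) = 253×5.7/(5.7+5.45) = 129.34 kPa
Final effective stress: σ'_f = σ'_0 + Δσ = 109 + 129.34 = 238.34 kPa.
Normally consolidated clay, so the full stress increment lies on the virgin compression line:
S_c = C_c·H/(1+e₀)·log₁₀(σ'_f/σ'_0) = 0.34×6.9/(1+1.1)×log₁₀(238.34/109)
    = 1.1171 × 0.33977 = 0.3796 m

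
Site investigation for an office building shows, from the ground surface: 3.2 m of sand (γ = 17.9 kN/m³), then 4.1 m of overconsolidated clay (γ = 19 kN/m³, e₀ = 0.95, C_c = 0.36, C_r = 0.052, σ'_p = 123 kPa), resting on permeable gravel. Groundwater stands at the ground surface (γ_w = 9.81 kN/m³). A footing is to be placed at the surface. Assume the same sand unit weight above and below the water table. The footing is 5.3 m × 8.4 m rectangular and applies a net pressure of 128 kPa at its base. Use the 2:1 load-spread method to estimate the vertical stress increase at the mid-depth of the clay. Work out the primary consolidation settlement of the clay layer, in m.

S_c ≈ 0.0301 m

Mid-depth of clay below the ground surface: z = 3.2 + 4.1/2 = 5.25 m.
Total vertical stress at mid-clay: σ_v = 17.9×3.2 + 19×2.05 = 96.23 kPa.
Pore pressure: u = 9.81×(5.25 − 0) = 51.503 kPa.
Initial effective stress: σ'_0 = σ_v − u = 96.23 − 51.503 = 44.727 kPa.
Stress increase at mid-clay by the 2:1 spreading method:
Δσ = qBL/((B+z)(L+z)) = 128×5.3×8.4/((5.3+5.25)(8.4+5.25)) = 39.571 kPa
Final effective stress: σ'_f = 44.727 + 39.571 = 84.298 kPa.
σ'_f = 84.298 ≤ σ'_p = 123 kPa, so the clay remains overconsolidated and only the recompression index applies:
S_c = C_r·H/(1+e₀)·log₁₀(σ'_f/σ'_0) = 0.052×4.1/1.95×log₁₀(84.298/44.727)
    = 0.10934 × 0.27525 = 0.03009 m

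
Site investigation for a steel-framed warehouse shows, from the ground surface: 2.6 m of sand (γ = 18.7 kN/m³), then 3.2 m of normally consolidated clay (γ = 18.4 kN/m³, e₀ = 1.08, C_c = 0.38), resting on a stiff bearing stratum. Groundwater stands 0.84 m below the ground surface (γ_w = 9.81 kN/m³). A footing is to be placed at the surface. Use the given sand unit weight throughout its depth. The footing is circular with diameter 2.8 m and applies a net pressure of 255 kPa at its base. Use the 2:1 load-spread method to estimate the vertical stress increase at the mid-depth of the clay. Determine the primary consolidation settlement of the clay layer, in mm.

S_c ≈ 164 mm

Mid-depth of clay below the ground surface: z = 2.6 + 3.2/2 = 4.2 m.
Total vertical stress at mid-clay: σ_v = 18.7×2.6 + 18.4×1.6 = 78.06 kPa.
Pore pressure: u = 9.81×(4.2 − 0.84) = 32.962 kPa.
Initial effective stress: σ'_0 = σ_v − u = 78.06 − 32.962 = 45.098 kPa.
Stress increase at mid-clay by the 2:1 spreading method:
Δσ ≈ qD²/(D+z)² = 255×2.8²/(2.8+4.2)² = 40.8 kPa
Final effective stress: σ'_f = σ'_0 + Δσ = 45.098 + 40.8 = 85.898 kPa.
Normally consolidated clay, so the full stress increment lies on the virgin compression line:
S_c = C_c·H/(1+e₀)·log₁₀(σ'_f/σ'_0) = 0.38×3.2/(1+1.08)×log₁₀(85.898/45.098)
    = 0.58462 × 0.27983 = 0.1636 m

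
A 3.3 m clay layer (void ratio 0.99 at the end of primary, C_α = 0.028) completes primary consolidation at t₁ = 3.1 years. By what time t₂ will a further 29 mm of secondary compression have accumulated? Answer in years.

S_s = C_α·H/(1+e_p)·log₁₀(t₂/t₁) ⇒ log₁₀(t₂/t₁) = S_s·(1+e_p)/(C_α·H).
log₁₀(t₂/t₁) = 0.029 × (1+0.99) / (0.028×3.3) = 0.6246
t₂ = t₁ × 10^0.6246 = 3.1 × 4.213 = 13.06 years

t₂ ≈ 13.1 years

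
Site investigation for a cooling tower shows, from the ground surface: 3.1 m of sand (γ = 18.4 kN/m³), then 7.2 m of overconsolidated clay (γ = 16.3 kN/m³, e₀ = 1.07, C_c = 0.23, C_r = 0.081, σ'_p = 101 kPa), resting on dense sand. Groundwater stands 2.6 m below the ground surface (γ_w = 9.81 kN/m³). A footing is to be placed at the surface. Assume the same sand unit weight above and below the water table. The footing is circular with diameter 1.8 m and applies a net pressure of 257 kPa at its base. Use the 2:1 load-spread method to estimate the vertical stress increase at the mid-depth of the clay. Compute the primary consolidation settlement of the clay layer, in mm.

S_c ≈ 17.4 mm

Mid-depth of clay below the ground surface: z = 3.1 + 7.2/2 = 6.7 m.
Total vertical stress at mid-clay: σ_v = 18.4×3.1 + 16.3×3.6 = 115.72 kPa.
Pore pressure: u = 9.81×(6.7 − 2.6) = 40.221 kPa.
Initial effective stress: σ'_0 = σ_v − u = 115.72 − 40.221 = 75.499 kPa.
Stress increase at mid-clay by the 2:1 spreading method:
Δσ ≈ qD²/(D+z)² = 257×1.8²/(1.8+6.7)² = 11.525 kPa
Final effective stress: σ'_f = 75.499 + 11.525 = 87.024 kPa.
σ'_f = 87.024 ≤ σ'_p = 101 kPa, so the clay remains overconsolidated and only the recompression index applies:
S_c = C_r·H/(1+e₀)·log₁₀(σ'_f/σ'_0) = 0.081×7.2/2.07×log₁₀(87.024/75.499)
    = 0.28174 × 0.061698 = 0.01738 m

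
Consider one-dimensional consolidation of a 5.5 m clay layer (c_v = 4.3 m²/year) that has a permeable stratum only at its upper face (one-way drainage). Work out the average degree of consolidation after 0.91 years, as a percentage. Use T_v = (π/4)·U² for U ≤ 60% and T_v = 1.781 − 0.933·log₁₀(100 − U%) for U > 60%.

Drainage path length: H_d = H = 5.5 m (single drainage).
T_v = c_v·t/H_d² = 4.3×0.91/5.5² = 0.12936.
T_v = 0.12936 corresponds to the U ≤ 60% branch:
U = √(4T_v/π) = 0.4058

U ≈ 40.6 %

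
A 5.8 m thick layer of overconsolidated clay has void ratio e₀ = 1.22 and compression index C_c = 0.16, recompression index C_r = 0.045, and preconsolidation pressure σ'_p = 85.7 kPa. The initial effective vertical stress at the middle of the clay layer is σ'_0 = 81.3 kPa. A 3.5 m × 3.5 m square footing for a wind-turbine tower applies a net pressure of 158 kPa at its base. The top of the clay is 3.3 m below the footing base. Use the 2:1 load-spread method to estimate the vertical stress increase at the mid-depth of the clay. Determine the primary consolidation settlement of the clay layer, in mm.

Mid-depth of clay below the footing base: z = 3.3 + 5.8/2 = 6.2 m.
Stress increase at mid-clay by the 2:1 spreading method:
Δσ = qBL/((B+z)(L+z)) = 158×3.5×3.5/((3.5+6.2)(3.5+6.2)) = 20.571 kPa
Final effective stress: σ'_f = 81.3 + 20.571 = 101.87 kPa.
σ'_f = 101.87 > σ'_p = 85.7 kPa, so the stress path crosses the preconsolidation pressure — recompression up to σ'_p, then virgin compression beyond:
S_c = H/(1+e₀)·[C_r·log₁₀(σ'_p/σ'_0) + C_c·log₁₀(σ'_f/σ'_p)]
    = 5.8/2.22 × [0.045×log₁₀(85.7/81.3) + 0.16×log₁₀(101.87/85.7)]
    = 2.6126 × [0.0010301 + 0.01201] = 0.03407 m

S_c ≈ 34.1 mm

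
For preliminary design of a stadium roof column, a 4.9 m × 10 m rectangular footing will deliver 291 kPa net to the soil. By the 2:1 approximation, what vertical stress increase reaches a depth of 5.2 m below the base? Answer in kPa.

Δσ_z ≈ 92.9 kPa

By the 2:1 method the load spreads at 1 horizontal : 2 vertical, so at depth z the loaded area has grown by z in each plan dimension:
Δσ = qBL/((B+z)(L+z)) = 291×4.9×10/((4.9+5.2)(10+5.2)) = 92.88 kPa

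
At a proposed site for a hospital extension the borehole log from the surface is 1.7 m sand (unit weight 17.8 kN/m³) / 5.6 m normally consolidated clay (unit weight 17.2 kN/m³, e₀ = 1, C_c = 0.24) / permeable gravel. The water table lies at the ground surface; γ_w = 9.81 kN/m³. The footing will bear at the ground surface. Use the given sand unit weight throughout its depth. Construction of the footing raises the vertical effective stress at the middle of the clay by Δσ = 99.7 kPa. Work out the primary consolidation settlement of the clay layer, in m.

S_c ≈ 0.398 m

Mid-depth of clay below the ground surface: z = 1.7 + 5.6/2 = 4.5 m.
Total vertical stress at mid-clay: σ_v = 17.8×1.7 + 17.2×2.8 = 78.42 kPa.
Pore pressure: u = 9.81×(4.5 − 0) = 44.145 kPa.
Initial effective stress: σ'_0 = σ_v − u = 78.42 − 44.145 = 34.275 kPa.
Final effective stress: σ'_f = σ'_0 + Δσ = 34.275 + 99.7 = 133.97 kPa.
Normally consolidated clay, so the full stress increment lies on the virgin compression line:
S_c = C_c·H/(1+e₀)·log₁₀(σ'_f/σ'_0) = 0.24×5.6/(1+1)×log₁₀(133.97/34.275)
    = 0.672 × 0.59203 = 0.3978 m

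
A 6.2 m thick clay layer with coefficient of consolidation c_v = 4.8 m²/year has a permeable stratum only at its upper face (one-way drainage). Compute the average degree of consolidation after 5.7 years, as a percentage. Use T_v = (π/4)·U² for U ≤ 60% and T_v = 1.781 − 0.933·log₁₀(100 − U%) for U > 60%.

Drainage path length: H_d = H = 6.2 m (single drainage).
T_v = c_v·t/H_d² = 4.8×5.7/6.2² = 0.71176.
T_v = 0.71176 corresponds to the U > 60% branch:
U = 1 − 10^((1.781 − T_v)/0.933)/100 = 0.86

U ≈ 86 %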